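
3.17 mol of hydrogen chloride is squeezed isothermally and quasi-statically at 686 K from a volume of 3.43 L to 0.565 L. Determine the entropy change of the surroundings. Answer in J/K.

For an isothermal ideal gas ΔS_gas = nR ln(V₂/V₁) = 3.17 × 8.314 × ln(0.565/3.43) = -47.5 J/K.
The process is reversible, so ΔS_surr = −ΔS_gas = 47.5 J/K and ΔS_universe = 0.

ΔS_surr = 47.5 J/K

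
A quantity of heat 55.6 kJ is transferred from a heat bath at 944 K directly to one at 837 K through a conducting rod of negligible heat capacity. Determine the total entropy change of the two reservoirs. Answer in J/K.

ΔS_total = 7.53 J/K

ΔS_hot = −Q/T_H = −55600/944 = -58.9 J/K and ΔS_cold = +Q/T_C = 55600/837 = 66.43 J/K.
ΔS_total = -58.9 + 66.43 = 7.53 J/K, positive as the second law requires.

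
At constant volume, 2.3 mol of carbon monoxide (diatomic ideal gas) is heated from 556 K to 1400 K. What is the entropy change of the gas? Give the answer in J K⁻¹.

At constant volume, ΔS = nC_V ln(T₂/T₁) with C_V = 5R/2 = 20.79 J mol⁻¹ K⁻¹.
ΔS = 2.3 × 20.79 × ln(1400/556) = 44.1 J/K.

ΔS = 44.1 J/K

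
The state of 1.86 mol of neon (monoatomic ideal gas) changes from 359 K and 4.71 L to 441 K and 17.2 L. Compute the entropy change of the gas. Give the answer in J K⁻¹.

Entropy is a state function: ΔS = nC_V ln(T₂/T₁) + nR ln(V₂/V₁), with C_V = 3R/2 = 12.47 J mol⁻¹ K⁻¹ for a monoatomic ideal gas.
ΔS = 1.86 × [12.47 × ln(441/359) + 8.314 × ln(17.2/4.71)] = 24.8 J/K.

ΔS = 24.8 J/K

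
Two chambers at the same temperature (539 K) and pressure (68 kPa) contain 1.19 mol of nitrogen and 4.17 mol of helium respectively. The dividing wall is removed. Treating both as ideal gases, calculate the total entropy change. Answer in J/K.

ΔS_mix = 23.6 J/K

Mole fractions: x_A = 1.19/5.36 = 0.222, x_B = 0.778.
ΔS_mix = −R(n_A ln x_A + n_B ln x_B) = −8.314 × (1.19 ln 0.222 + 4.17 ln 0.778) = 23.6 J/K.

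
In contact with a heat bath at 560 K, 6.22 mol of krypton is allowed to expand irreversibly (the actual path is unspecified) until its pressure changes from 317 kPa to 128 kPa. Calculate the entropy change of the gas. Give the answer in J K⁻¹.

ΔS_gas = 46.9 J/K

Entropy is a state function, so ΔS_gas depends only on the end states.
For an isothermal ideal gas ΔS_gas = nR ln(P₁/P₂) = 6.22 × 8.314 × ln(317/128) = 46.9 J/K.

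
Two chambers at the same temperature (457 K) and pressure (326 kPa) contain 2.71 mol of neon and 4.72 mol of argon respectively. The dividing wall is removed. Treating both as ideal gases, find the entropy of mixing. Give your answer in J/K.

ΔS_mix = 40.5 J/K

Mole fractions: x_A = 2.71/7.43 = 0.365, x_B = 0.635.
ΔS_mix = −R(n_A ln x_A + n_B ln x_B) = −8.314 × (2.71 ln 0.365 + 4.72 ln 0.635) = 40.5 J/K.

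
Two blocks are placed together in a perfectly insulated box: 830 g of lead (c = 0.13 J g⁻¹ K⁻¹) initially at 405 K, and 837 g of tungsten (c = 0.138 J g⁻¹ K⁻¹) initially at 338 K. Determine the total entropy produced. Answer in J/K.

ΔS_total = 0.913 J/K

Energy balance: T_f = (m₁c₁T₁ + m₂c₂T₂)/(m₁c₁ + m₂c₂) = 370.36 K.
ΔS₁ = m₁c₁ ln(T_f/T₁) = 107.9 × ln(370.36/405) = -9.6477 J/K.
ΔS₂ = m₂c₂ ln(T_f/T₂) = 115.506 × ln(370.36/338) = 10.561 J/K.
ΔS_total = -9.6477 + 10.561 = 0.913 J/K.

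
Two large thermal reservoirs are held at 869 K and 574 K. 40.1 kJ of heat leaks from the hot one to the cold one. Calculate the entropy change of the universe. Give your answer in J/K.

ΔS_total = 23.7 J/K

ΔS_hot = −Q/T_H = −40100/869 = -46.14 J/K and ΔS_cold = +Q/T_C = 40100/574 = 69.86 J/K.
ΔS_total = -46.14 + 69.86 = 23.7 J/K, positive as the second law requires.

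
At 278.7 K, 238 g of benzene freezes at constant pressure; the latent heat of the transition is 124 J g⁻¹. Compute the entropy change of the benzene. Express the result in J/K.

Heat released by the substance: Q = −mL = −238 × 124 = −29512 J.
At constant T, ΔS = Q_rev/T = −29512 / 278.7 = -106 J/K.

ΔS = -106 J/K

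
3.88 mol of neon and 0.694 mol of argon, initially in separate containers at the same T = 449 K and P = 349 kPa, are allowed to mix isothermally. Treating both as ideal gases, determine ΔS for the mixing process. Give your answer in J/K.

Mole fractions: x_A = 3.88/4.57 = 0.848, x_B = 0.152.
ΔS_mix = −R(n_A ln x_A + n_B ln x_B) = −8.314 × (3.88 ln 0.848 + 0.694 ln 0.152) = 16.2 J/K.

ΔS_mix = 16.2 J/K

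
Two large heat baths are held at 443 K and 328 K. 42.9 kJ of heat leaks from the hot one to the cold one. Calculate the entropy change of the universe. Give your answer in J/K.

ΔS_hot = −Q/T_H = −42900/443 = -96.84 J/K and ΔS_cold = +Q/T_C = 42900/328 = 130.8 J/K.
ΔS_total = -96.84 + 130.8 = 34 J/K, positive as the second law requires.

ΔS_total = 34 J/K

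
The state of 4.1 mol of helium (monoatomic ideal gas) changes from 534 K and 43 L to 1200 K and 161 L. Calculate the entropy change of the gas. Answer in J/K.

ΔS = 86.4 J/K

Entropy is a state function: ΔS = nC_V ln(T₂/T₁) + nR ln(V₂/V₁), with C_V = 3R/2 = 12.47 J mol⁻¹ K⁻¹ for a monoatomic ideal gas.
ΔS = 4.1 × [12.47 × ln(1200/534) + 8.314 × ln(161/43)] = 86.4 J/K.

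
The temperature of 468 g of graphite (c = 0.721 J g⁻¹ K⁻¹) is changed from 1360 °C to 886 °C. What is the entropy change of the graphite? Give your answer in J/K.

In kelvin: T₁ = 1633.15 K, T₂ = 1159.15 K. ΔS = ∫dQ_rev/T = m c ln(T₂/T₁) = 468 × 0.721 × ln(1159.15/1633.15) = -116 J/K.

ΔS = -116 J/K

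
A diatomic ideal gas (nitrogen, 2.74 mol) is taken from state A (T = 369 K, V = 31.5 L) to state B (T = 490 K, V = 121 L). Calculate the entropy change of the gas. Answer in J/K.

Entropy is a state function: ΔS = nC_V ln(T₂/T₁) + nR ln(V₂/V₁), with C_V = 5R/2 = 20.79 J mol⁻¹ K⁻¹ for a diatomic ideal gas.
ΔS = 2.74 × [20.79 × ln(490/369) + 8.314 × ln(121/31.5)] = 46.8 J/K.

ΔS = 46.8 J/K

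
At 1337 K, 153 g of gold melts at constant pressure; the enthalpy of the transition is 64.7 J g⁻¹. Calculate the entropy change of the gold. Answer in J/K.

Heat absorbed by the substance: Q = mL = 153 × 64.7 = 9899.1 J.
At constant T, ΔS = Q_rev/T = 9899.1 / 1337 = 7.4 J/K.

ΔS = 7.4 J/K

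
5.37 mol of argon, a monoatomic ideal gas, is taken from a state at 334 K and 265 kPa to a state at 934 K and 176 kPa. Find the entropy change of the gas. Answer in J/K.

ΔS = 133 J/K

ΔS = nC_p ln(T₂/T₁) − nR ln(P₂/P₁), with C_p = 5R/2 = 20.79 J mol⁻¹ K⁻¹ for a monoatomic ideal gas.
ΔS = 5.37 × [20.79 × ln(934/334) − 8.314 × ln(176/265)] = 133 J/K.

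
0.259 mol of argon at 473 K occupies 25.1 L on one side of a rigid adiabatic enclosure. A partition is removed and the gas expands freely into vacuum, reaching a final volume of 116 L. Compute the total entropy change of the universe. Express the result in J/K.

For an ideal gas in free expansion Q = 0 and W = 0, so T is unchanged.
Entropy is a state function; using a reversible isothermal path, ΔS_gas = nR ln(V₂/V₁) = 0.259 × 8.314 × ln(116/25.1) = 3.3 J/K.
The insulated surroundings exchange no heat, so ΔS_surr = 0 and ΔS_universe = ΔS_gas.

ΔS_universe = 3.3 J/K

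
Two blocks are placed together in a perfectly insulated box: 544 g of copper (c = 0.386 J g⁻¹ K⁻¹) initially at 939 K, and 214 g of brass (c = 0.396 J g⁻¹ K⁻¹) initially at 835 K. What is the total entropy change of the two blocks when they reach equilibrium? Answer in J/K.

Energy balance: T_f = (m₁c₁T₁ + m₂c₂T₂)/(m₁c₁ + m₂c₂) = 909.1 K.
ΔS₁ = m₁c₁ ln(T_f/T₁) = 209.984 × ln(909.1/939) = -6.796 J/K.
ΔS₂ = m₂c₂ ln(T_f/T₂) = 84.744 × ln(909.1/835) = 7.205 J/K.
ΔS_total = -6.796 + 7.205 = 0.409 J/K.

ΔS_total = 0.409 J/K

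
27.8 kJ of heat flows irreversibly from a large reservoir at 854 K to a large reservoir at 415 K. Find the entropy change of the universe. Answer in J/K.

ΔS_hot = −Q/T_H = −27800/854 = -32.55 J/K and ΔS_cold = +Q/T_C = 27800/415 = 66.99 J/K.
ΔS_total = -32.55 + 66.99 = 34.4 J/K, positive as the second law requires.

ΔS_total = 34.4 J/K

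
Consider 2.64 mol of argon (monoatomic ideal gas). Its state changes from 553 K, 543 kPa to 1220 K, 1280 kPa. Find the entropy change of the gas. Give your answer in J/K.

ΔS = nC_p ln(T₂/T₁) − nR ln(P₂/P₁), with C_p = 5R/2 = 20.79 J mol⁻¹ K⁻¹ for a monoatomic ideal gas.
ΔS = 2.64 × [20.79 × ln(1220/553) − 8.314 × ln(1280/543)] = 24.6 J/K.

ΔS = 24.6 J/K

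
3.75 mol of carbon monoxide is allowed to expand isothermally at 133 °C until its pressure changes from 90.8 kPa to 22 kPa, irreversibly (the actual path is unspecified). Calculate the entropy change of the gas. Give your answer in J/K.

Entropy is a state function, so ΔS_gas depends only on the end states.
For an isothermal ideal gas ΔS_gas = nR ln(P₁/P₂) = 3.75 × 8.314 × ln(90.8/22) = 44.2 J/K.

ΔS_gas = 44.2 J/K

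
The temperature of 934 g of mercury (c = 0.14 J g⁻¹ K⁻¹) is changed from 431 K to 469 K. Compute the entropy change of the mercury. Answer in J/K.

ΔS = 11 J/K

ΔS = ∫dQ_rev/T = m c ln(T₂/T₁) = 934 × 0.14 × ln(469/431) = 11 J/K.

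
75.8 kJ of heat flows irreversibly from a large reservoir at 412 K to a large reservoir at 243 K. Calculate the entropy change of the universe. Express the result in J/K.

ΔS_total = 128 J/K

ΔS_hot = −Q/T_H = −75800/412 = -184 J/K and ΔS_cold = +Q/T_C = 75800/243 = 311.9 J/K.
ΔS_total = -184 + 311.9 = 128 J/K, positive as the second law requires.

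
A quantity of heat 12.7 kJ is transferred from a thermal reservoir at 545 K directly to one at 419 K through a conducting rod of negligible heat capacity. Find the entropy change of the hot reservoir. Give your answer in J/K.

ΔS_hot = -23.3 J/K

The hot reservoir loses heat Q, so ΔS_hot = −Q/T_H = −12700/545 = -23.3 J/K.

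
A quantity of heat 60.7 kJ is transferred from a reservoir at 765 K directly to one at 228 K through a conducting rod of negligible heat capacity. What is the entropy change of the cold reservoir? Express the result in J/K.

The cold reservoir gains heat Q, so ΔS_cold = +Q/T_C = 60700/228 = 266 J/K.

ΔS_cold = 266 J/K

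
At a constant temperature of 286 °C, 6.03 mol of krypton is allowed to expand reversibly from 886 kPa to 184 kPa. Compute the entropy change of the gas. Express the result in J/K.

ΔS_gas = 78.8 J/K

For an isothermal ideal gas ΔS_gas = nR ln(P₁/P₂) = 6.03 × 8.314 × ln(886/184) = 78.8 J/K.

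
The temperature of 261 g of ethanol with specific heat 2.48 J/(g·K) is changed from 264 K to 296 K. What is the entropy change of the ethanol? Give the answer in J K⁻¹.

ΔS = ∫dQ_rev/T = m c ln(T₂/T₁) = 261 × 2.48 × ln(296/264) = 74.1 J/K.

ΔS = 74.1 J/K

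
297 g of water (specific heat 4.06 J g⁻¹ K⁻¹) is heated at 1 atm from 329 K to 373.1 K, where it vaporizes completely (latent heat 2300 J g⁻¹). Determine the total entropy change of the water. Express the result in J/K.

Warming step: ΔS₁ = m c ln(T_tr/T_i) = 297 × 4.06 × ln(373.1/329) = 151.7 J/K.
Phase change: ΔS₂ = +mL/T_tr = 297 × 2300 / 373.1 = 1831 J/K.
ΔS_total = (151.7) + (1831) = 1980 J/K.

ΔS = 1980 J/K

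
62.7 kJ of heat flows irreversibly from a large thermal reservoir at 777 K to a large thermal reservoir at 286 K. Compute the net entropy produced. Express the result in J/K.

ΔS_total = 139 J/K

ΔS_hot = −Q/T_H = −62700/777 = -80.69 J/K and ΔS_cold = +Q/T_C = 62700/286 = 219.2 J/K.
ΔS_total = -80.69 + 219.2 = 139 J/K, positive as the second law requires.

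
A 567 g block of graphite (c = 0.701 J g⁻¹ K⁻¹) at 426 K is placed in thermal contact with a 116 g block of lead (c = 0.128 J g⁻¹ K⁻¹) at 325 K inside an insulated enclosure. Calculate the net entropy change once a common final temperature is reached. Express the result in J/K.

ΔS_total = 0.483 J/K

Energy balance: T_f = (m₁c₁T₁ + m₂c₂T₂)/(m₁c₁ + m₂c₂) = 422.36 K.
ΔS₁ = m₁c₁ ln(T_f/T₁) = 397.467 × ln(422.36/426) = -3.408 J/K.
ΔS₂ = m₂c₂ ln(T_f/T₂) = 14.848 × ln(422.36/325) = 3.891 J/K.
ΔS_total = -3.408 + 3.891 = 0.483 J/K.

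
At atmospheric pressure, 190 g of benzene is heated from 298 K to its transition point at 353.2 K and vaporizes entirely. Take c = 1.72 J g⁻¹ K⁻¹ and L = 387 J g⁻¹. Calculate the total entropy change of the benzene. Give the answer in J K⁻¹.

Warming step: ΔS₁ = m c ln(T_tr/T_i) = 190 × 1.72 × ln(353.2/298) = 55.54 J/K.
Phase change: ΔS₂ = +mL/T_tr = 190 × 387 / 353.2 = 208.2 J/K.
ΔS_total = (55.54) + (208.2) = 264 J/K.

ΔS = 264 J/K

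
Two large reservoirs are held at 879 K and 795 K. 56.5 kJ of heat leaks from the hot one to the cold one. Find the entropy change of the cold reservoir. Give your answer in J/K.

ΔS_cold = 71.1 J/K

The cold reservoir gains heat Q, so ΔS_cold = +Q/T_C = 56500/795 = 71.1 J/K.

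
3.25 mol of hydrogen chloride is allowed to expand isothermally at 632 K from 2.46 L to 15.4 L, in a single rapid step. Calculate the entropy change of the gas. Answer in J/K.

Entropy is a state function, so ΔS_gas depends only on the end states.
For an isothermal ideal gas ΔS_gas = nR ln(V₂/V₁) = 3.25 × 8.314 × ln(15.4/2.46) = 49.6 J/K.

ΔS_gas = 49.6 J/K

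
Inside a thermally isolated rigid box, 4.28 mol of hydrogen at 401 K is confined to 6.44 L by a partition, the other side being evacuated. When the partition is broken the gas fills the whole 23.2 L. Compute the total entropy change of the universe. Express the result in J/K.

For an ideal gas in free expansion Q = 0 and W = 0, so T is unchanged.
Entropy is a state function; using a reversible isothermal path, ΔS_gas = nR ln(V₂/V₁) = 4.28 × 8.314 × ln(23.2/6.44) = 45.6 J/K.
The insulated surroundings exchange no heat, so ΔS_surr = 0 and ΔS_universe = ΔS_gas.

ΔS_universe = 45.6 J/K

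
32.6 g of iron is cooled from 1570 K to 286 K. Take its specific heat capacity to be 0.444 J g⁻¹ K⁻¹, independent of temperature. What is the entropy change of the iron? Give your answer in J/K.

ΔS = -24.6 J/K

ΔS = ∫dQ_rev/T = m c ln(T₂/T₁) = 32.6 × 0.444 × ln(286/1570) = -24.6 J/K.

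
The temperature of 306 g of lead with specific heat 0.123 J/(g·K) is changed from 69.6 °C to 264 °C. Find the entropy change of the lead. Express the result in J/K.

ΔS = 16.9 J/K

In kelvin: T₁ = 342.75 K, T₂ = 537.15 K. ΔS = ∫dQ_rev/T = m c ln(T₂/T₁) = 306 × 0.123 × ln(537.15/342.75) = 16.9 J/K.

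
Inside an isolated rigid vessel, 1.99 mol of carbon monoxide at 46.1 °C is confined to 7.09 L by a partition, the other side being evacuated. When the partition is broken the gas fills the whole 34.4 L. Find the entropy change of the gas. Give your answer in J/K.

For an ideal gas in free expansion Q = 0 and W = 0, so T is unchanged.
Entropy is a state function; using a reversible isothermal path, ΔS_gas = nR ln(V₂/V₁) = 1.99 × 8.314 × ln(34.4/7.09) = 26.1 J/K.

ΔS_gas = 26.1 J/K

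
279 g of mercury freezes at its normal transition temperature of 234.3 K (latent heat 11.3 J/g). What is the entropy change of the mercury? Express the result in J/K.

ΔS = -13.5 J/K

Heat released by the substance: Q = −mL = −279 × 11.3 = −3152.7 J.
At constant T, ΔS = Q_rev/T = −3152.7 / 234.3 = -13.5 J/K.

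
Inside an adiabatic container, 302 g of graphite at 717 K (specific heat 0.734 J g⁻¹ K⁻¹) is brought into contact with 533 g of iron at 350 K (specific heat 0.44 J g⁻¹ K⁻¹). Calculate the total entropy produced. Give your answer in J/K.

ΔS_total = 28.9 J/K

Energy balance: T_f = (m₁c₁T₁ + m₂c₂T₂)/(m₁c₁ + m₂c₂) = 528.33 K.
ΔS₁ = m₁c₁ ln(T_f/T₁) = 221.668 × ln(528.33/717) = -67.69 J/K.
ΔS₂ = m₂c₂ ln(T_f/T₂) = 234.52 × ln(528.33/350) = 96.57 J/K.
ΔS_total = -67.69 + 96.57 = 28.9 J/K.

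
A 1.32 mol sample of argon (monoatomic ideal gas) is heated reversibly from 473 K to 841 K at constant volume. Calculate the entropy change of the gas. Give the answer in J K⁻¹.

ΔS = 9.47 J/K

At constant volume, ΔS = nC_V ln(T₂/T₁) with C_V = 3R/2 = 12.47 J mol⁻¹ K⁻¹.
ΔS = 1.32 × 12.47 × ln(841/473) = 9.47 J/K.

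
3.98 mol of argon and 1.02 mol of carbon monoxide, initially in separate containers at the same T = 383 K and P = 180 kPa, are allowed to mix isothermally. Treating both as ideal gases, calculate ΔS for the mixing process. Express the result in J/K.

ΔS_mix = 21 J/K

Mole fractions: x_A = 3.98/5 = 0.796, x_B = 0.204.
ΔS_mix = −R(n_A ln x_A + n_B ln x_B) = −8.314 × (3.98 ln 0.796 + 1.02 ln 0.204) = 21 J/K.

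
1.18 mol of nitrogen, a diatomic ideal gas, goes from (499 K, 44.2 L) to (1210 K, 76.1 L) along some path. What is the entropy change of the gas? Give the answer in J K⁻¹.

ΔS = 27.1 J/K

Entropy is a state function: ΔS = nC_V ln(T₂/T₁) + nR ln(V₂/V₁), with C_V = 5R/2 = 20.79 J mol⁻¹ K⁻¹ for a diatomic ideal gas.
ΔS = 1.18 × [20.79 × ln(1210/499) + 8.314 × ln(76.1/44.2)] = 27.1 J/K.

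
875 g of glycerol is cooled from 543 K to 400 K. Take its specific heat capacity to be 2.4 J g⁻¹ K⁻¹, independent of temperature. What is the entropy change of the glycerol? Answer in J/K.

ΔS = ∫dQ_rev/T = m c ln(T₂/T₁) = 875 × 2.4 × ln(400/543) = -642 J/K.

ΔS = -642 J/K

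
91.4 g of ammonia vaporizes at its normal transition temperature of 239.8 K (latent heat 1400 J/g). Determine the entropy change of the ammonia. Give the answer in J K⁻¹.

Heat absorbed by the substance: Q = mL = 91.4 × 1400 = 127960 J.
At constant T, ΔS = Q_rev/T = 127960 / 239.8 = 534 J/K.

ΔS = 534 J/K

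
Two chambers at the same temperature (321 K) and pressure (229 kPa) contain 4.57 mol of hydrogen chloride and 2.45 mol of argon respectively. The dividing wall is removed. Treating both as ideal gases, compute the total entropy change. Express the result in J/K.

ΔS_mix = 37.8 J/K

Mole fractions: x_A = 4.57/7.02 = 0.651, x_B = 0.349.
ΔS_mix = −R(n_A ln x_A + n_B ln x_B) = −8.314 × (4.57 ln 0.651 + 2.45 ln 0.349) = 37.8 J/K.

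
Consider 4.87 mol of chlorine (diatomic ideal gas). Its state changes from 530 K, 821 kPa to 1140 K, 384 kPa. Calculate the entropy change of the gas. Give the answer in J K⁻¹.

ΔS = 139 J/K

ΔS = nC_p ln(T₂/T₁) − nR ln(P₂/P₁), with C_p = 7R/2 = 29.1 J mol⁻¹ K⁻¹ for a diatomic ideal gas.
ΔS = 4.87 × [29.1 × ln(1140/530) − 8.314 × ln(384/821)] = 139 J/K.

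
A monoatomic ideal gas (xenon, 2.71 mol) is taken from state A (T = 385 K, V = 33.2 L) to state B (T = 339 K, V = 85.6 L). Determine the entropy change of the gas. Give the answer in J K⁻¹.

Entropy is a state function: ΔS = nC_V ln(T₂/T₁) + nR ln(V₂/V₁), with C_V = 3R/2 = 12.47 J mol⁻¹ K⁻¹ for a monoatomic ideal gas.
ΔS = 2.71 × [12.47 × ln(339/385) + 8.314 × ln(85.6/33.2)] = 17 J/K.

ΔS = 17 J/K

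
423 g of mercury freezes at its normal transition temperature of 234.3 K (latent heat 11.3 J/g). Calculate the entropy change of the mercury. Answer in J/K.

Heat released by the substance: Q = −mL = −423 × 11.3 = −4779.9 J.
At constant T, ΔS = Q_rev/T = −4779.9 / 234.3 = -20.4 J/K.

ΔS = -20.4 J/K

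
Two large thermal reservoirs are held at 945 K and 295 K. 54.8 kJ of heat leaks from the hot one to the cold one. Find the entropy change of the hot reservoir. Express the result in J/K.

ΔS_hot = -58 J/K

The hot reservoir loses heat Q, so ΔS_hot = −Q/T_H = −54800/945 = -58 J/K.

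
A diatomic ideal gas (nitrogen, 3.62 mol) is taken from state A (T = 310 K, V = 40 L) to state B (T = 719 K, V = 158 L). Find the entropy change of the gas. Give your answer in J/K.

Entropy is a state function: ΔS = nC_V ln(T₂/T₁) + nR ln(V₂/V₁), with C_V = 5R/2 = 20.79 J mol⁻¹ K⁻¹ for a diatomic ideal gas.
ΔS = 3.62 × [20.79 × ln(719/310) + 8.314 × ln(158/40)] = 105 J/K.

ΔS = 105 J/K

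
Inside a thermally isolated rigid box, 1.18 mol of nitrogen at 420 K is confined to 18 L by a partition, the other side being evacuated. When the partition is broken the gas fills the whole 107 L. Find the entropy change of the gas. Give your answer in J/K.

No heat is exchanged and no work is done, so the ideal-gas temperature stays constant.
Entropy is a state function; using a reversible isothermal path, ΔS_gas = nR ln(V₂/V₁) = 1.18 × 8.314 × ln(107/18) = 17.5 J/K.

ΔS_gas = 17.5 J/K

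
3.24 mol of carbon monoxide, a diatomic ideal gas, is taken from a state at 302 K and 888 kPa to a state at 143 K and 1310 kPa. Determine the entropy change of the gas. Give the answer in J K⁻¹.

ΔS = -81 J/K

ΔS = nC_p ln(T₂/T₁) − nR ln(P₂/P₁), with C_p = 7R/2 = 29.1 J mol⁻¹ K⁻¹ for a diatomic ideal gas.
ΔS = 3.24 × [29.1 × ln(143/302) − 8.314 × ln(1310/888)] = -81 J/K.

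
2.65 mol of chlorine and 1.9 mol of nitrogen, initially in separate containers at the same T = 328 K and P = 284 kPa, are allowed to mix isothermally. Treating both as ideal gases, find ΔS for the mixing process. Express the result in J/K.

ΔS_mix = 25.7 J/K

Mole fractions: x_A = 2.65/4.55 = 0.582, x_B = 0.418.
ΔS_mix = −R(n_A ln x_A + n_B ln x_B) = −8.314 × (2.65 ln 0.582 + 1.9 ln 0.418) = 25.7 J/K.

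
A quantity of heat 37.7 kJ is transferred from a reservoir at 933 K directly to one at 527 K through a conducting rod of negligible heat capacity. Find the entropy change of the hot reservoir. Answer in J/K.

ΔS_hot = -40.4 J/K

The hot reservoir loses heat Q, so ΔS_hot = −Q/T_H = −37700/933 = -40.4 J/K.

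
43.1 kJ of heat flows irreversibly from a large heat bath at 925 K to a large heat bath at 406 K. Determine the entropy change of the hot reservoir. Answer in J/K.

ΔS_hot = -46.6 J/K

The hot reservoir loses heat Q, so ΔS_hot = −Q/T_H = −43100/925 = -46.6 J/K.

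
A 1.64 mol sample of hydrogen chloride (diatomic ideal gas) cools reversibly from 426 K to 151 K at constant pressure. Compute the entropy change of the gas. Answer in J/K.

At constant pressure, ΔS = nC_p ln(T₂/T₁) with C_p = 7R/2 = 29.1 J mol⁻¹ K⁻¹.
ΔS = 1.64 × 29.1 × ln(151/426) = -49.5 J/K.

ΔS = -49.5 J/K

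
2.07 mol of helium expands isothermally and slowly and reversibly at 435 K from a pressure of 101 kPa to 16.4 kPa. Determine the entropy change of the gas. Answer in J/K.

ΔS_gas = 31.3 J/K

For an isothermal ideal gas ΔS_gas = nR ln(P₁/P₂) = 2.07 × 8.314 × ln(101/16.4) = 31.3 J/K.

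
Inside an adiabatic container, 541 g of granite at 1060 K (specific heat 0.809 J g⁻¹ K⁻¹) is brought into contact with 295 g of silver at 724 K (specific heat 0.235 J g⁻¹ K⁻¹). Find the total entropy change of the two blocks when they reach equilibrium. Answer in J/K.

ΔS_total = 3.96 J/K

Energy balance: T_f = (m₁c₁T₁ + m₂c₂T₂)/(m₁c₁ + m₂c₂) = 1014.1 K.
ΔS₁ = m₁c₁ ln(T_f/T₁) = 437.669 × ln(1014.1/1060) = -19.393 J/K.
ΔS₂ = m₂c₂ ln(T_f/T₂) = 69.325 × ln(1014.1/724) = 23.357 J/K.
ΔS_total = -19.393 + 23.357 = 3.96 J/K.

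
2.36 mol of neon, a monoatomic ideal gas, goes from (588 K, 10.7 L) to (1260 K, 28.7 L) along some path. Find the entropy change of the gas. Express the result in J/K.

ΔS = 41.8 J/K

Entropy is a state function: ΔS = nC_V ln(T₂/T₁) + nR ln(V₂/V₁), with C_V = 3R/2 = 12.47 J mol⁻¹ K⁻¹ for a monoatomic ideal gas.
ΔS = 2.36 × [12.47 × ln(1260/588) + 8.314 × ln(28.7/10.7)] = 41.8 J/K.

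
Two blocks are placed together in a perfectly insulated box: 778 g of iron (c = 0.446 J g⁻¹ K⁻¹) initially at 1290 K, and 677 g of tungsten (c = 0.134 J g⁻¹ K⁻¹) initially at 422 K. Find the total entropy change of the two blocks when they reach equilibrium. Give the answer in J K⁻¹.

ΔS_total = 35.6 J/K

Energy balance: T_f = (m₁c₁T₁ + m₂c₂T₂)/(m₁c₁ + m₂c₂) = 1110.1 K.
ΔS₁ = m₁c₁ ln(T_f/T₁) = 346.988 × ln(1110.1/1290) = -52.11 J/K.
ΔS₂ = m₂c₂ ln(T_f/T₂) = 90.718 × ln(1110.1/422) = 87.74 J/K.
ΔS_total = -52.11 + 87.74 = 35.6 J/K.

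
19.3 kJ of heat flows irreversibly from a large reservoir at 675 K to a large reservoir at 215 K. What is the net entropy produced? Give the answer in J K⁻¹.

ΔS_hot = −Q/T_H = −19300/675 = -28.59 J/K and ΔS_cold = +Q/T_C = 19300/215 = 89.77 J/K.
ΔS_total = -28.59 + 89.77 = 61.2 J/K, positive as the second law requires.

ΔS_total = 61.2 J/K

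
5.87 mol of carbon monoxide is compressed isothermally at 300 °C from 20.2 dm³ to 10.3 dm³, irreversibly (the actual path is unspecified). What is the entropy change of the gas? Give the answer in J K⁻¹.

ΔS_gas = -32.9 J/K

Entropy is a state function, so ΔS_gas depends only on the end states.
For an isothermal ideal gas ΔS_gas = nR ln(V₂/V₁) = 5.87 × 8.314 × ln(10.3/20.2) = -32.9 J/K.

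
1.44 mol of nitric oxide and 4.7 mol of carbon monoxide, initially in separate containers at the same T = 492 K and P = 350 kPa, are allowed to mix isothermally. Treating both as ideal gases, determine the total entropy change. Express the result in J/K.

ΔS_mix = 27.8 J/K

Mole fractions: x_A = 1.44/6.14 = 0.235, x_B = 0.765.
ΔS_mix = −R(n_A ln x_A + n_B ln x_B) = −8.314 × (1.44 ln 0.235 + 4.7 ln 0.765) = 27.8 J/K.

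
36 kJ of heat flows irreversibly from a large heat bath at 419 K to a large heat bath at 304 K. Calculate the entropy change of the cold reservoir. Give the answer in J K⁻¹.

The cold reservoir gains heat Q, so ΔS_cold = +Q/T_C = 36000/304 = 118 J/K.

ΔS_cold = 118 J/K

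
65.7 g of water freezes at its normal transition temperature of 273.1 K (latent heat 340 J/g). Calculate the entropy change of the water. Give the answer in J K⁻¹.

Heat released by the substance: Q = −mL = −65.7 × 340 = −22338 J.
At constant T, ΔS = Q_rev/T = −22338 / 273.1 = -81.8 J/K.

ΔS = -81.8 J/K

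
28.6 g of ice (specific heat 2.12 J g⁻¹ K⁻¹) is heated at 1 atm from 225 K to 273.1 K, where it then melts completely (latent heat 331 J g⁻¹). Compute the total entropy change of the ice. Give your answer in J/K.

ΔS = 46.4 J/K

Warming step: ΔS₁ = m c ln(T_tr/T_i) = 28.6 × 2.12 × ln(273.1/225) = 11.75 J/K.
Phase change: ΔS₂ = +mL/T_tr = 28.6 × 331 / 273.1 = 34.66 J/K.
ΔS_total = (11.75) + (34.66) = 46.4 J/K.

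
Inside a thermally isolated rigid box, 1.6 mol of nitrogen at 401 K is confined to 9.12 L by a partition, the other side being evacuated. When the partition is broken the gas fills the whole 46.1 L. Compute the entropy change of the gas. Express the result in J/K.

No heat is exchanged and no work is done, so the ideal-gas temperature stays constant.
Entropy is a state function; using a reversible isothermal path, ΔS_gas = nR ln(V₂/V₁) = 1.6 × 8.314 × ln(46.1/9.12) = 21.6 J/K.

ΔS_gas = 21.6 J/K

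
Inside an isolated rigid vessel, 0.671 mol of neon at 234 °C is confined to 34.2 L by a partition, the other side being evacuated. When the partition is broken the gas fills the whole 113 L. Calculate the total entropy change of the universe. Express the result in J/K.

ΔS_universe = 6.67 J/K

For an ideal gas in free expansion Q = 0 and W = 0, so T is unchanged.
Entropy is a state function; using a reversible isothermal path, ΔS_gas = nR ln(V₂/V₁) = 0.671 × 8.314 × ln(113/34.2) = 6.67 J/K.
The insulated surroundings exchange no heat, so ΔS_surr = 0 and ΔS_universe = ΔS_gas.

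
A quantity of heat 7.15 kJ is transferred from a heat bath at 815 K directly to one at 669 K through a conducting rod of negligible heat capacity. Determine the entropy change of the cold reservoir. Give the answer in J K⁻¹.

ΔS_cold = 10.7 J/K

The cold reservoir gains heat Q, so ΔS_cold = +Q/T_C = 7150/669 = 10.7 J/K.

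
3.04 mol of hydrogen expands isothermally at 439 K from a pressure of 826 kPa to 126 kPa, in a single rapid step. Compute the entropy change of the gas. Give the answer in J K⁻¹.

ΔS_gas = 47.5 J/K

Entropy is a state function, so ΔS_gas depends only on the end states.
For an isothermal ideal gas ΔS_gas = nR ln(P₁/P₂) = 3.04 × 8.314 × ln(826/126) = 47.5 J/K.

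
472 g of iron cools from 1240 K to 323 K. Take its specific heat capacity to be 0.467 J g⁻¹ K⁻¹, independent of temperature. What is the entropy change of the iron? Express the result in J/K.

ΔS = -297 J/K

ΔS = ∫dQ_rev/T = m c ln(T₂/T₁) = 472 × 0.467 × ln(323/1240) = -297 J/K.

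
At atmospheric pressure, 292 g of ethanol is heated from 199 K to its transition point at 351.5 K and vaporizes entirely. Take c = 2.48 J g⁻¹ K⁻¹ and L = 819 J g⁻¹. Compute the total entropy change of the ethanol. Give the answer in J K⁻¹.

Warming step: ΔS₁ = m c ln(T_tr/T_i) = 292 × 2.48 × ln(351.5/199) = 412 J/K.
Phase change: ΔS₂ = +mL/T_tr = 292 × 819 / 351.5 = 680.4 J/K.
ΔS_total = (412) + (680.4) = 1090 J/K.

ΔS = 1090 J/K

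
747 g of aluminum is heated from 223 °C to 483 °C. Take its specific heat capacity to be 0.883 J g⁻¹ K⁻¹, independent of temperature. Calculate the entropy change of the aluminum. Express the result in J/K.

In kelvin: T₁ = 496.15 K, T₂ = 756.15 K. ΔS = ∫dQ_rev/T = m c ln(T₂/T₁) = 747 × 0.883 × ln(756.15/496.15) = 278 J/K.

ΔS = 278 J/K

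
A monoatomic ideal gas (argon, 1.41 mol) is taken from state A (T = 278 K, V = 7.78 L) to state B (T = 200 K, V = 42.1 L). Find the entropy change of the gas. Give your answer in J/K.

Entropy is a state function: ΔS = nC_V ln(T₂/T₁) + nR ln(V₂/V₁), with C_V = 3R/2 = 12.47 J mol⁻¹ K⁻¹ for a monoatomic ideal gas.
ΔS = 1.41 × [12.47 × ln(200/278) + 8.314 × ln(42.1/7.78)] = 14 J/K.

ΔS = 14 J/K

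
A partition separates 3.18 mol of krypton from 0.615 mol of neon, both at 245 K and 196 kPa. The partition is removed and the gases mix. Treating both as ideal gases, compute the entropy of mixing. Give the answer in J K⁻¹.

Mole fractions: x_A = 3.18/3.79 = 0.838, x_B = 0.162.
ΔS_mix = −R(n_A ln x_A + n_B ln x_B) = −8.314 × (3.18 ln 0.838 + 0.615 ln 0.162) = 14 J/K.

ΔS_mix = 14 J/K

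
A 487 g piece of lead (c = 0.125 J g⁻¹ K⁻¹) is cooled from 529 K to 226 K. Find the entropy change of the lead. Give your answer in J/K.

ΔS = -51.8 J/K

ΔS = ∫dQ_rev/T = m c ln(T₂/T₁) = 487 × 0.125 × ln(226/529) = -51.8 J/K.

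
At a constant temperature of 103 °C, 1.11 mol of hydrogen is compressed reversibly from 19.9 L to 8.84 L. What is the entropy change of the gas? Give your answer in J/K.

ΔS_gas = -7.49 J/K

For an isothermal ideal gas ΔS_gas = nR ln(V₂/V₁) = 1.11 × 8.314 × ln(8.84/19.9) = -7.49 J/K.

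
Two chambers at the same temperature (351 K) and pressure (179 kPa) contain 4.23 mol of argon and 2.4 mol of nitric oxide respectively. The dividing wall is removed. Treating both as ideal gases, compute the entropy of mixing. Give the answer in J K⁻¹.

Mole fractions: x_A = 4.23/6.63 = 0.638, x_B = 0.362.
ΔS_mix = −R(n_A ln x_A + n_B ln x_B) = −8.314 × (4.23 ln 0.638 + 2.4 ln 0.362) = 36.1 J/K.

ΔS_mix = 36.1 J/K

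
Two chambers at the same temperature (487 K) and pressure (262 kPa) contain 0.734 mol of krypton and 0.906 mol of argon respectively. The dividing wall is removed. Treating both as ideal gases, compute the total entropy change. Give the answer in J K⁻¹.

Mole fractions: x_A = 0.734/1.64 = 0.448, x_B = 0.552.
ΔS_mix = −R(n_A ln x_A + n_B ln x_B) = −8.314 × (0.734 ln 0.448 + 0.906 ln 0.552) = 9.38 J/K.

ΔS_mix = 9.38 J/K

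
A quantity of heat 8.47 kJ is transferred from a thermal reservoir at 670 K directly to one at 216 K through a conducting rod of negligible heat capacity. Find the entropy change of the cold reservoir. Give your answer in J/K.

ΔS_cold = 39.2 J/K

The cold reservoir gains heat Q, so ΔS_cold = +Q/T_C = 8470/216 = 39.2 J/K.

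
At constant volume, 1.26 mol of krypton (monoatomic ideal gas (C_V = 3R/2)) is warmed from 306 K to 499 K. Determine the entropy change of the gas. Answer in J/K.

At constant volume, ΔS = nC_V ln(T₂/T₁) with C_V = 3R/2 = 12.47 J mol⁻¹ K⁻¹.
ΔS = 1.26 × 12.47 × ln(499/306) = 7.68 J/K.

ΔS = 7.68 J/K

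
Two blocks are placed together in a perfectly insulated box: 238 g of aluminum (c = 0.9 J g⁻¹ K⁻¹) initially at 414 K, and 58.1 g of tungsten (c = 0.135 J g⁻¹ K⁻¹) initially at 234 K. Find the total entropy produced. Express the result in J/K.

ΔS_total = 1.04 J/K

Energy balance: T_f = (m₁c₁T₁ + m₂c₂T₂)/(m₁c₁ + m₂c₂) = 407.64 K.
ΔS₁ = m₁c₁ ln(T_f/T₁) = 214.2 × ln(407.64/414) = -3.315 J/K.
ΔS₂ = m₂c₂ ln(T_f/T₂) = 7.8435 × ln(407.64/234) = 4.354 J/K.
ΔS_total = -3.315 + 4.354 = 1.04 J/K.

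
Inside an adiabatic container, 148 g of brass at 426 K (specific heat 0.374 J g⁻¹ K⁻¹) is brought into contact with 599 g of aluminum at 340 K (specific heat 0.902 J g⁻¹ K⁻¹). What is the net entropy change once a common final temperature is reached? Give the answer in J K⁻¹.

ΔS_total = 1.36 J/K

Energy balance: T_f = (m₁c₁T₁ + m₂c₂T₂)/(m₁c₁ + m₂c₂) = 347.99 K.
ΔS₁ = m₁c₁ ln(T_f/T₁) = 55.352 × ln(347.99/426) = -11.196 J/K.
ΔS₂ = m₂c₂ ln(T_f/T₂) = 540.298 × ln(347.99/340) = 12.553 J/K.
ΔS_total = -11.196 + 12.553 = 1.36 J/K.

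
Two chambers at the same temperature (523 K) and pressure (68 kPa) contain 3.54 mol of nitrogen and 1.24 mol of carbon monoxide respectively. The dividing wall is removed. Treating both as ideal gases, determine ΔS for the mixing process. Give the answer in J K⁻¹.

ΔS_mix = 22.7 J/K

Mole fractions: x_A = 3.54/4.78 = 0.741, x_B = 0.259.
ΔS_mix = −R(n_A ln x_A + n_B ln x_B) = −8.314 × (3.54 ln 0.741 + 1.24 ln 0.259) = 22.7 J/K.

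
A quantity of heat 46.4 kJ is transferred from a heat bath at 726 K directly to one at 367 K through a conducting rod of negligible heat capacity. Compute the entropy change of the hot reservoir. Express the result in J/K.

ΔS_hot = -63.9 J/K

The hot reservoir loses heat Q, so ΔS_hot = −Q/T_H = −46400/726 = -63.9 J/K.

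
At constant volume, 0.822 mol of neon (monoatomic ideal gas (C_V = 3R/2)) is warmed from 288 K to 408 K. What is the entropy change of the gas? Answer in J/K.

ΔS = 3.57 J/K

At constant volume, ΔS = nC_V ln(T₂/T₁) with C_V = 3R/2 = 12.47 J mol⁻¹ K⁻¹.
ΔS = 0.822 × 12.47 × ln(408/288) = 3.57 J/K.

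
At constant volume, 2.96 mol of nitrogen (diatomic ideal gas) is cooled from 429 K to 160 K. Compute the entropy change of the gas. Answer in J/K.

At constant volume, ΔS = nC_V ln(T₂/T₁) with C_V = 5R/2 = 20.79 J mol⁻¹ K⁻¹.
ΔS = 2.96 × 20.79 × ln(160/429) = -60.7 J/K.

ΔS = -60.7 J/K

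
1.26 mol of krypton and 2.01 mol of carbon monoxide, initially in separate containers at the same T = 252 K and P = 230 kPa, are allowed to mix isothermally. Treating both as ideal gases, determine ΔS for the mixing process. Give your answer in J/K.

ΔS_mix = 18.1 J/K

Mole fractions: x_A = 1.26/3.27 = 0.385, x_B = 0.615.
ΔS_mix = −R(n_A ln x_A + n_B ln x_B) = −8.314 × (1.26 ln 0.385 + 2.01 ln 0.615) = 18.1 J/K.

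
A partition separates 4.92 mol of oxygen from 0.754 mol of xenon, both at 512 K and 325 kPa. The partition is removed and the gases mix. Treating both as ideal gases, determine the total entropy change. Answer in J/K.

ΔS_mix = 18.5 J/K

Mole fractions: x_A = 4.92/5.67 = 0.867, x_B = 0.133.
ΔS_mix = −R(n_A ln x_A + n_B ln x_B) = −8.314 × (4.92 ln 0.867 + 0.754 ln 0.133) = 18.5 J/K.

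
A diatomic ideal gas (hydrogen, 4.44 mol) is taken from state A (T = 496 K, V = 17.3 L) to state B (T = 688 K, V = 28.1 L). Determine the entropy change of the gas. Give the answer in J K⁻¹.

Entropy is a state function: ΔS = nC_V ln(T₂/T₁) + nR ln(V₂/V₁), with C_V = 5R/2 = 20.79 J mol⁻¹ K⁻¹ for a diatomic ideal gas.
ΔS = 4.44 × [20.79 × ln(688/496) + 8.314 × ln(28.1/17.3)] = 48.1 J/K.

ΔS = 48.1 J/K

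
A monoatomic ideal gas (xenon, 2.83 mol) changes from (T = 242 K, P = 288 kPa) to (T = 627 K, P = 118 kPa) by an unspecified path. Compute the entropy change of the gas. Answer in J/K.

ΔS = 77 J/K

ΔS = nC_p ln(T₂/T₁) − nR ln(P₂/P₁), with C_p = 5R/2 = 20.79 J mol⁻¹ K⁻¹ for a monoatomic ideal gas.
ΔS = 2.83 × [20.79 × ln(627/242) − 8.314 × ln(118/288)] = 77 J/K.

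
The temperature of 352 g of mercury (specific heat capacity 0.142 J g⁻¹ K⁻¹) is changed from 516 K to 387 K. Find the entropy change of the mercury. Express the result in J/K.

ΔS = ∫dQ_rev/T = m c ln(T₂/T₁) = 352 × 0.142 × ln(387/516) = -14.4 J/K.

ΔS = -14.4 J/K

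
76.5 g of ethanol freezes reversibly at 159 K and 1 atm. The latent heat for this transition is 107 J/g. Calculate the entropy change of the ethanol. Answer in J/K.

ΔS = -51.5 J/K

Heat released by the substance: Q = −mL = −76.5 × 107 = −8185.5 J.
At constant T, ΔS = Q_rev/T = −8185.5 / 159 = -51.5 J/K.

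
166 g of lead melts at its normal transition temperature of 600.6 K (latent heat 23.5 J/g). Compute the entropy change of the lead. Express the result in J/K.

Heat absorbed by the substance: Q = mL = 166 × 23.5 = 3901 J.
At constant T, ΔS = Q_rev/T = 3901 / 600.6 = 6.5 J/K.

ΔS = 6.5 J/K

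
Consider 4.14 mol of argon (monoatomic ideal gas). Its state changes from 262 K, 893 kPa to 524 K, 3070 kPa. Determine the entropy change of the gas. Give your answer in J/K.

ΔS = nC_p ln(T₂/T₁) − nR ln(P₂/P₁), with C_p = 5R/2 = 20.79 J mol⁻¹ K⁻¹ for a monoatomic ideal gas.
ΔS = 4.14 × [20.79 × ln(524/262) − 8.314 × ln(3070/893)] = 17.1 J/K.

ΔS = 17.1 J/K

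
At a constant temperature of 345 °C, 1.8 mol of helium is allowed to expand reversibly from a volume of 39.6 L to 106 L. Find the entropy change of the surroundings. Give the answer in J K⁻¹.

For an isothermal ideal gas ΔS_gas = nR ln(V₂/V₁) = 1.8 × 8.314 × ln(106/39.6) = 14.7 J/K.
The process is reversible, so ΔS_surr = −ΔS_gas = -14.7 J/K and ΔS_universe = 0.

ΔS_surr = -14.7 J/K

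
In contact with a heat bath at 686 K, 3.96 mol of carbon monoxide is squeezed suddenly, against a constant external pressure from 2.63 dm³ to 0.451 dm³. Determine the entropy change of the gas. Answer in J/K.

Entropy is a state function, so ΔS_gas depends only on the end states.
For an isothermal ideal gas ΔS_gas = nR ln(V₂/V₁) = 3.96 × 8.314 × ln(0.451/2.63) = -58.1 J/K.

ΔS_gas = -58.1 J/K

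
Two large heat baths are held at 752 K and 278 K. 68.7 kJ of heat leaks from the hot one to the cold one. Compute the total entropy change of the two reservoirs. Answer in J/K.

ΔS_total = 156 J/K

ΔS_hot = −Q/T_H = −68700/752 = -91.36 J/K and ΔS_cold = +Q/T_C = 68700/278 = 247.1 J/K.
ΔS_total = -91.36 + 247.1 = 156 J/K, positive as the second law requires.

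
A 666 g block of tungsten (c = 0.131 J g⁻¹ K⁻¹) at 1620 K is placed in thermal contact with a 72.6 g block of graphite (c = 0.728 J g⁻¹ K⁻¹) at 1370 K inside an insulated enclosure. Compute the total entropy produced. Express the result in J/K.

Energy balance: T_f = (m₁c₁T₁ + m₂c₂T₂)/(m₁c₁ + m₂c₂) = 1525.7 K.
ΔS₁ = m₁c₁ ln(T_f/T₁) = 87.246 × ln(1525.7/1620) = -5.233 J/K.
ΔS₂ = m₂c₂ ln(T_f/T₂) = 52.8528 × ln(1525.7/1370) = 5.689 J/K.
ΔS_total = -5.233 + 5.689 = 0.456 J/K.

ΔS_total = 0.456 J/K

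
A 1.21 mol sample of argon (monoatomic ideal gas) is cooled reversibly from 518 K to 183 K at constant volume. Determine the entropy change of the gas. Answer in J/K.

At constant volume, ΔS = nC_V ln(T₂/T₁) with C_V = 3R/2 = 12.47 J mol⁻¹ K⁻¹.
ΔS = 1.21 × 12.47 × ln(183/518) = -15.7 J/K.

ΔS = -15.7 J/K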